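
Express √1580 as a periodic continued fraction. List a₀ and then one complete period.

a₀ = ⌊√1580⌋ = 39.
With m₀=0, d₀=1 and mₖ₊₁ = dₖaₖ − mₖ, dₖ₊₁ = (n − mₖ₊₁²)/dₖ, aₖ₊₁ = ⌊(a₀+mₖ₊₁)/dₖ₊₁⌋:
  k=1: m=39, d=59, a=1
  k=2: m=20, d=20, a=2
  k=3: m=20, d=59, a=1
  k=4: m=39, d=1, a=78
d=1 and a=2a₀=78 at k=4, so the next step gives (m, d) = (39, 59) again — its k=1 value — and the period has length 4.

[39; 1, 2, 1, 78]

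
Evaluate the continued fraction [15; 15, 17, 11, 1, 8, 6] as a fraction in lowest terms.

Fold from the inside: start with 6/1.
  8 + 1/6 = 49/6
  1 + 6/49 = 55/49
  11 + 49/55 = 654/55
  17 + 55/654 = 11173/654
  15 + 654/11173 = 168249/11173
  15 + 11173/168249 = 2534908/168249

2534908/168249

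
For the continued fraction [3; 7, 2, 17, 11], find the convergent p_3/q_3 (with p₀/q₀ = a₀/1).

Using pₖ = aₖpₖ₋₁ + pₖ₋₂, qₖ = aₖqₖ₋₁ + qₖ₋₂ (with p₋₁=1, p₋₂=0, q₋₁=0, q₋₂=1):
  k=0: a=3, p=3, q=1
  k=1: a=7, p=22, q=7
  k=2: a=2, p=47, q=15
  k=3: a=17, p=821, q=262

821/262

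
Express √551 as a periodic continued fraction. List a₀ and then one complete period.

[23; 2, 8, 1, 8, 2, 46]

a₀ = ⌊√551⌋ = 23.
With m₀=0, d₀=1 and mₖ₊₁ = dₖaₖ − mₖ, dₖ₊₁ = (n − mₖ₊₁²)/dₖ, aₖ₊₁ = ⌊(a₀+mₖ₊₁)/dₖ₊₁⌋:
  k=1: m=23, d=22, a=2
  k=2: m=21, d=5, a=8
  k=3: m=19, d=38, a=1
  k=4: m=19, d=5, a=8
  k=5: m=21, d=22, a=2
  k=6: m=23, d=1, a=46
d=1 and a=2a₀=46 at k=6, so the next step gives (m, d) = (23, 22) again — its k=1 value — and the period has length 6.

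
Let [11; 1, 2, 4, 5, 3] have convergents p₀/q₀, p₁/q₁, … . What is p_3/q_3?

Using pₖ = aₖpₖ₋₁ + pₖ₋₂, qₖ = aₖqₖ₋₁ + qₖ₋₂ (with p₋₁=1, p₋₂=0, q₋₁=0, q₋₂=1):
  k=0: a=11, p=11, q=1
  k=1: a=1, p=12, q=1
  k=2: a=2, p=35, q=3
  k=3: a=4, p=152, q=13

152/13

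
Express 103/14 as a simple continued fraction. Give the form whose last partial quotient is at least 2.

[7; 2, 1, 4]

103 = 7·14 + 5
14 = 2·5 + 4
5 = 1·4 + 1
4 = 4·1 + 0  (stop)
So 103/14 = [7; 2, 1, 4].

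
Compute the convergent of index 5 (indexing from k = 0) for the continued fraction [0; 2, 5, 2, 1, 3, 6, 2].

59/129

Using pₖ = aₖpₖ₋₁ + pₖ₋₂, qₖ = aₖqₖ₋₁ + qₖ₋₂ (with p₋₁=1, p₋₂=0, q₋₁=0, q₋₂=1):
  k=0: a=0, p=0, q=1
  k=1: a=2, p=1, q=2
  k=2: a=5, p=5, q=11
  k=3: a=2, p=11, q=24
  k=4: a=1, p=16, q=35
  k=5: a=3, p=59, q=129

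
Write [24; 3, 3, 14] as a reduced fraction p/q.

3475/143

Using pₖ = aₖpₖ₋₁ + pₖ₋₂ and qₖ = aₖqₖ₋₁ + qₖ₋₂:
  k=0: a=24, p=24, q=1
  k=1: a=3, p=73, q=3
  k=2: a=3, p=243, q=10
  k=3: a=14, p=3475, q=143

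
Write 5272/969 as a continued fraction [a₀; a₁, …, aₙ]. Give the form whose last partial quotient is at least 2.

5272 = 5·969 + 427
969 = 2·427 + 115
427 = 3·115 + 82
115 = 1·82 + 33
82 = 2·33 + 16
33 = 2·16 + 1
16 = 16·1 + 0  (stop)
So 5272/969 = [5; 2, 3, 1, 2, 2, 16].

[5; 2, 3, 1, 2, 2, 16]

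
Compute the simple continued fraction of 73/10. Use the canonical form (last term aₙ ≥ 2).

[7; 3, 3]

73 = 7×10 + 3
10 = 3×3 + 1
3 = 3×1 + 0  (stop)
So 73/10 = [7; 3, 3].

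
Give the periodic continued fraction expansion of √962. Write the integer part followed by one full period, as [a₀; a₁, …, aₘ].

[31; 62]

a₀ = ⌊√962⌋ = 31.
With m₀=0, d₀=1 and mₖ₊₁ = dₖaₖ − mₖ, dₖ₊₁ = (n − mₖ₊₁²)/dₖ, aₖ₊₁ = ⌊(a₀+mₖ₊₁)/dₖ₊₁⌋:
  k=1: m=31, d=1, a=62
d=1 and a=2a₀=62 at k=1, so the next step gives (m, d) = (31, 1) again — its k=1 value — and the period has length 1.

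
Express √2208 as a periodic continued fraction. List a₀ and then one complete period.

[46; 1, 92]

a₀ = ⌊√2208⌋ = 46.
With m₀=0, d₀=1 and mₖ₊₁ = dₖaₖ − mₖ, dₖ₊₁ = (n − mₖ₊₁²)/dₖ, aₖ₊₁ = ⌊(a₀+mₖ₊₁)/dₖ₊₁⌋:
  k=1: m=46, d=92, a=1
  k=2: m=46, d=1, a=92
d=1 and a=2a₀=92 at k=2, so the next step gives (m, d) = (46, 92) again — its k=1 value — and the period has length 2.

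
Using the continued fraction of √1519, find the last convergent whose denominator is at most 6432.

√1519 = [38; 1, 37, 1, 76, …] (period length 4).
Convergents:
  p_0/q_0 = 38/1
  p_1/q_1 = 39/1
  p_2/q_2 = 1481/38
  p_3/q_3 = 1520/39
  p_4/q_4 = 117001/3002
  p_5/q_5 = 118521/3041
  p_6/q_6 = 4502278/115519
q_5 = 3041 ≤ 6432 < 115519 = q_6, so the answer is 118521/3041.

118521/3041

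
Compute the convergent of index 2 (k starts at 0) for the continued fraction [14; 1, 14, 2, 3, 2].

Using pₖ = aₖpₖ₋₁ + pₖ₋₂, qₖ = aₖqₖ₋₁ + qₖ₋₂ (with p₋₁=1, p₋₂=0, q₋₁=0, q₋₂=1):
  k=0: a=14, p=14, q=1
  k=1: a=1, p=15, q=1
  k=2: a=14, p=224, q=15

224/15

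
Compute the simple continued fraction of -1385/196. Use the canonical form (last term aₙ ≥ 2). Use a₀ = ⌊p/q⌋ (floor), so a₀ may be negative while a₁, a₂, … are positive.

[-8; 1, 14, 13]

-1385 = -8×196 + 183
196 = 1×183 + 13
183 = 14×13 + 1
13 = 13×1 + 0  (stop)
So -1385/196 = [-8; 1, 14, 13].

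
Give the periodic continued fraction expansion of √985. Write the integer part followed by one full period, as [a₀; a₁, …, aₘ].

[31; 2, 1, 1, 2, 62]

a₀ = ⌊√985⌋ = 31.
With m₀=0, d₀=1 and mₖ₊₁ = dₖaₖ − mₖ, dₖ₊₁ = (n − mₖ₊₁²)/dₖ, aₖ₊₁ = ⌊(a₀+mₖ₊₁)/dₖ₊₁⌋:
  k=1: m=31, d=24, a=2
  k=2: m=17, d=29, a=1
  k=3: m=12, d=29, a=1
  k=4: m=17, d=24, a=2
  k=5: m=31, d=1, a=62
d=1 and a=2a₀=62 at k=5, so the next step gives (m, d) = (31, 24) again — its k=1 value — and the period has length 5.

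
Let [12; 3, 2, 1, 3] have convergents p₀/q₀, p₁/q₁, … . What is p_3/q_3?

Using pₖ = aₖpₖ₋₁ + pₖ₋₂, qₖ = aₖqₖ₋₁ + qₖ₋₂ (with p₋₁=1, p₋₂=0, q₋₁=0, q₋₂=1):
  k=0: a=12, p=12, q=1
  k=1: a=3, p=37, q=3
  k=2: a=2, p=86, q=7
  k=3: a=1, p=123, q=10

123/10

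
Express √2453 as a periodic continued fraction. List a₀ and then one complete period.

a₀ = ⌊√2453⌋ = 49.
With m₀=0, d₀=1 and mₖ₊₁ = dₖaₖ − mₖ, dₖ₊₁ = (n − mₖ₊₁²)/dₖ, aₖ₊₁ = ⌊(a₀+mₖ₊₁)/dₖ₊₁⌋:
  k=1: m=49, d=52, a=1
  k=2: m=3, d=47, a=1
  k=3: m=44, d=11, a=8
  k=4: m=44, d=47, a=1
  k=5: m=3, d=52, a=1
  k=6: m=49, d=1, a=98
d=1 and a=2a₀=98 at k=6, so the next step gives (m, d) = (49, 52) again — its k=1 value — and the period has length 6.

[49; 1, 1, 8, 1, 1, 98]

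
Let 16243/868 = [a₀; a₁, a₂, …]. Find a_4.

17

16243 = 18·868 + 619   →  a_0 = 18
868 = 1·619 + 249   →  a_1 = 1
619 = 2·249 + 121   →  a_2 = 2
249 = 2·121 + 7   →  a_3 = 2
121 = 17·7 + 2   →  a_4 = 17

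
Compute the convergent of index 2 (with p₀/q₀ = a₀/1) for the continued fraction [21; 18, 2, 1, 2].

779/37

Using pₖ = aₖpₖ₋₁ + pₖ₋₂, qₖ = aₖqₖ₋₁ + qₖ₋₂ (with p₋₁=1, p₋₂=0, q₋₁=0, q₋₂=1):
  k=0: a=21, p=21, q=1
  k=1: a=18, p=379, q=18
  k=2: a=2, p=779, q=37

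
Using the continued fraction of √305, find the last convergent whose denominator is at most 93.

√305 = [17; 2, 6, 2, 34, …] (period length 4).
Convergents:
  p_0/q_0 = 17/1
  p_1/q_1 = 35/2
  p_2/q_2 = 227/13
  p_3/q_3 = 489/28
  p_4/q_4 = 16853/965
q_3 = 28 ≤ 93 < 965 = q_4, so the answer is 489/28.

489/28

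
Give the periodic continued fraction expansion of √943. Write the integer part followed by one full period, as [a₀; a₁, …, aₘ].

[30; 1, 2, 2, 2, 1, 60]

a₀ = ⌊√943⌋ = 30.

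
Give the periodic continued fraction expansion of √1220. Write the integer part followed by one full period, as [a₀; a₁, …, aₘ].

a₀ = ⌊√1220⌋ = 34.
With m₀=0, d₀=1 and mₖ₊₁ = dₖaₖ − mₖ, dₖ₊₁ = (n − mₖ₊₁²)/dₖ, aₖ₊₁ = ⌊(a₀+mₖ₊₁)/dₖ₊₁⌋:
  k=1: m=34, d=64, a=1
  k=2: m=30, d=5, a=12
  k=3: m=30, d=64, a=1
  k=4: m=34, d=1, a=68
d=1 and a=2a₀=68 at k=4, so the next step gives (m, d) = (34, 64) again — its k=1 value — and the period has length 4.

[34; 1, 12, 1, 68]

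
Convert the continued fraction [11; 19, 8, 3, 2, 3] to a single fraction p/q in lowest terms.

42054/3805

Using pₖ = aₖpₖ₋₁ + pₖ₋₂ and qₖ = aₖqₖ₋₁ + qₖ₋₂:
  k=0: a=11, p=11, q=1
  k=1: a=19, p=210, q=19
  k=2: a=8, p=1691, q=153
  k=3: a=3, p=5283, q=478
  k=4: a=2, p=12257, q=1109
  k=5: a=3, p=42054, q=3805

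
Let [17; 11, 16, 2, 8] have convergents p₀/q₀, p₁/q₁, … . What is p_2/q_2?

3025/177

Using pₖ = aₖpₖ₋₁ + pₖ₋₂, qₖ = aₖqₖ₋₁ + qₖ₋₂ (with p₋₁=1, p₋₂=0, q₋₁=0, q₋₂=1):
  k=0: a=17, p=17, q=1
  k=1: a=11, p=188, q=11
  k=2: a=16, p=3025, q=177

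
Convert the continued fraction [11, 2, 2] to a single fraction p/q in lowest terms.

Using pₖ = aₖpₖ₋₁ + pₖ₋₂ and qₖ = aₖqₖ₋₁ + qₖ₋₂:
  k=0: a=11, p=11, q=1
  k=1: a=2, p=23, q=2
  k=2: a=2, p=57, q=5

57/5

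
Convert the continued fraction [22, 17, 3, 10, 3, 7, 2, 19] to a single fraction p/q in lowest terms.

11173099/506539

Using pₖ = aₖpₖ₋₁ + pₖ₋₂ and qₖ = aₖqₖ₋₁ + qₖ₋₂:
  k=0: a=22, p=22, q=1
  k=1: a=17, p=375, q=17
  k=2: a=3, p=1147, q=52
  k=3: a=10, p=11845, q=537
  k=4: a=3, p=36682, q=1663
  k=5: a=7, p=268619, q=12178
  k=6: a=2, p=573920, q=26019
  k=7: a=19, p=11173099, q=506539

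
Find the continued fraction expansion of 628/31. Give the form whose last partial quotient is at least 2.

628 = 20×31 + 8
31 = 3×8 + 7
8 = 1×7 + 1
7 = 7×1 + 0  (stop)
So 628/31 = [20; 3, 1, 7].

[20; 3, 1, 7]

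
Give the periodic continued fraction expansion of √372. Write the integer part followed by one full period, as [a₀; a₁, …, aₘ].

[19; 3, 2, 12, 2, 3, 38]

a₀ = ⌊√372⌋ = 19.
With m₀=0, d₀=1 and mₖ₊₁ = dₖaₖ − mₖ, dₖ₊₁ = (n − mₖ₊₁²)/dₖ, aₖ₊₁ = ⌊(a₀+mₖ₊₁)/dₖ₊₁⌋:
  k=1: m=19, d=11, a=3
  k=2: m=14, d=16, a=2
  k=3: m=18, d=3, a=12
  k=4: m=18, d=16, a=2
  k=5: m=14, d=11, a=3
  k=6: m=19, d=1, a=38
d=1 and a=2a₀=38 at k=6, so the next step gives (m, d) = (19, 11) again — its k=1 value — and the period has length 6.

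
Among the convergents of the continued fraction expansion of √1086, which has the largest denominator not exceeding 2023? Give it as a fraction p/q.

47817/1451

√1086 = [32; 1, 20, 1, 64, …] (period length 4).
Convergents:
  p_0/q_0 = 32/1
  p_1/q_1 = 33/1
  p_2/q_2 = 692/21
  p_3/q_3 = 725/22
  p_4/q_4 = 47092/1429
  p_5/q_5 = 47817/1451
  p_6/q_6 = 1003432/30449
q_5 = 1451 ≤ 2023 < 30449 = q_6, so the answer is 47817/1451.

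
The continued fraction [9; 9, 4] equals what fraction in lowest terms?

337/37

Using pₖ = aₖpₖ₋₁ + pₖ₋₂ and qₖ = aₖqₖ₋₁ + qₖ₋₂:
  k=0: a=9, p=9, q=1
  k=1: a=9, p=82, q=9
  k=2: a=4, p=337, q=37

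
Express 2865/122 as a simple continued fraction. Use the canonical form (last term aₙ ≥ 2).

2865 = 23×122 + 59
122 = 2×59 + 4
59 = 14×4 + 3
4 = 1×3 + 1
3 = 3×1 + 0  (stop)
So 2865/122 = [23; 2, 14, 1, 3].

[23; 2, 14, 1, 3]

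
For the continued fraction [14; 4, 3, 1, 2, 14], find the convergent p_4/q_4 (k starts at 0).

669/47

Using pₖ = aₖpₖ₋₁ + pₖ₋₂, qₖ = aₖqₖ₋₁ + qₖ₋₂ (with p₋₁=1, p₋₂=0, q₋₁=0, q₋₂=1):
  k=0: a=14, p=14, q=1
  k=1: a=4, p=57, q=4
  k=2: a=3, p=185, q=13
  k=3: a=1, p=242, q=17
  k=4: a=2, p=669, q=47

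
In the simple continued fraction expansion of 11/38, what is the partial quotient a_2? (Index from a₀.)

11 = 0·38 + 11   →  a_0 = 0
38 = 3·11 + 5   →  a_1 = 3
11 = 2·5 + 1   →  a_2 = 2

2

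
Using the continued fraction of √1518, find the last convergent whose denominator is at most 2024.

77962/2001

√1518 = [38; 1, 24, 1, 76, …] (period length 4).
Convergents:
  p_0/q_0 = 38/1
  p_1/q_1 = 39/1
  p_2/q_2 = 974/25
  p_3/q_3 = 1013/26
  p_4/q_4 = 77962/2001
  p_5/q_5 = 78975/2027
q_4 = 2001 ≤ 2024 < 2027 = q_5, so the answer is 77962/2001.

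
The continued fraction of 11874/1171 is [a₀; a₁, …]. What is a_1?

7

11874 = 10·1171 + 164   →  a_0 = 10
1171 = 7·164 + 23   →  a_1 = 7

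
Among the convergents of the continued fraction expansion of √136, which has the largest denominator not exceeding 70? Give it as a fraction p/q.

√136 = [11; 1, 1, 1, 22, …] (period length 4).
Convergents:
  p_0/q_0 = 11/1
  p_1/q_1 = 12/1
  p_2/q_2 = 23/2
  p_3/q_3 = 35/3
  p_4/q_4 = 793/68
  p_5/q_5 = 828/71
q_4 = 68 ≤ 70 < 71 = q_5, so the answer is 793/68.

793/68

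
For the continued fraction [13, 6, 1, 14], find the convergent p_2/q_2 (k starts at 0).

Using pₖ = aₖpₖ₋₁ + pₖ₋₂, qₖ = aₖqₖ₋₁ + qₖ₋₂ (with p₋₁=1, p₋₂=0, q₋₁=0, q₋₂=1):
  k=0: a=13, p=13, q=1
  k=1: a=6, p=79, q=6
  k=2: a=1, p=92, q=7

92/7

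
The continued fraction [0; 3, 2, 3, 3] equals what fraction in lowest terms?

23/79

Using pₖ = aₖpₖ₋₁ + pₖ₋₂ and qₖ = aₖqₖ₋₁ + qₖ₋₂:
  k=0: a=0, p=0, q=1
  k=1: a=3, p=1, q=3
  k=2: a=2, p=2, q=7
  k=3: a=3, p=7, q=24
  k=4: a=3, p=23, q=79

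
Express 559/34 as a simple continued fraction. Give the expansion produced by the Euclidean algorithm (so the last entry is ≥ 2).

[16; 2, 3, 1, 3]

559 = 16×34 + 15
34 = 2×15 + 4
15 = 3×4 + 3
4 = 1×3 + 1
3 = 3×1 + 0  (stop)
So 559/34 = [16; 2, 3, 1, 3].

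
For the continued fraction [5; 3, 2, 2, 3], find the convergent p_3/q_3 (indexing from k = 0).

90/17

Using pₖ = aₖpₖ₋₁ + pₖ₋₂, qₖ = aₖqₖ₋₁ + qₖ₋₂ (with p₋₁=1, p₋₂=0, q₋₁=0, q₋₂=1):
  k=0: a=5, p=5, q=1
  k=1: a=3, p=16, q=3
  k=2: a=2, p=37, q=7
  k=3: a=2, p=90, q=17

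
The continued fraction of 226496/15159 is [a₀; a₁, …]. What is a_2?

16

226496 = 14·15159 + 14270   →  a_0 = 14
15159 = 1·14270 + 889   →  a_1 = 1
14270 = 16·889 + 46   →  a_2 = 16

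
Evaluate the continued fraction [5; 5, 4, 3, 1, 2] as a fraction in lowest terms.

1277/246

Fold from the inside: start with 2/1.
  1 + 1/2 = 3/2
  3 + 2/3 = 11/3
  4 + 3/11 = 47/11
  5 + 11/47 = 246/47
  5 + 47/246 = 1277/246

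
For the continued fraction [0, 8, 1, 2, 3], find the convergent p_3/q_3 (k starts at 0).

Using pₖ = aₖpₖ₋₁ + pₖ₋₂, qₖ = aₖqₖ₋₁ + qₖ₋₂ (with p₋₁=1, p₋₂=0, q₋₁=0, q₋₂=1):
  k=0: a=0, p=0, q=1
  k=1: a=8, p=1, q=8
  k=2: a=1, p=1, q=9
  k=3: a=2, p=3, q=26

3/26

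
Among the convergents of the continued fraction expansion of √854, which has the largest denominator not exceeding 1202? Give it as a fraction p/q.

√854 = [29; 4, 2, 11, 4, 11, 2, 4, 58, …] (period length 8).
Convergents:
  p_0/q_0 = 29/1
  p_1/q_1 = 117/4
  p_2/q_2 = 263/9
  p_3/q_3 = 3010/103
  p_4/q_4 = 12303/421
  p_5/q_5 = 138343/4734
q_4 = 421 ≤ 1202 < 4734 = q_5, so the answer is 12303/421.

12303/421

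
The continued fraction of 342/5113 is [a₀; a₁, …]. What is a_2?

1

342 = 0·5113 + 342   →  a_0 = 0
5113 = 14·342 + 325   →  a_1 = 14
342 = 1·325 + 17   →  a_2 = 1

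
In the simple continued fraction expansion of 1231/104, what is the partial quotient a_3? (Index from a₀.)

1231 = 11·104 + 87   →  a_0 = 11
104 = 1·87 + 17   →  a_1 = 1
87 = 5·17 + 2   →  a_2 = 5
17 = 8·2 + 1   →  a_3 = 8

8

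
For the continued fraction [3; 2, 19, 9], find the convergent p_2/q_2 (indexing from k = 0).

Using pₖ = aₖpₖ₋₁ + pₖ₋₂, qₖ = aₖqₖ₋₁ + qₖ₋₂ (with p₋₁=1, p₋₂=0, q₋₁=0, q₋₂=1):
  k=0: a=3, p=3, q=1
  k=1: a=2, p=7, q=2
  k=2: a=19, p=136, q=39

136/39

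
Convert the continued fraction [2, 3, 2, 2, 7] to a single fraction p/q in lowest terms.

Using pₖ = aₖpₖ₋₁ + pₖ₋₂ and qₖ = aₖqₖ₋₁ + qₖ₋₂:
  k=0: a=2, p=2, q=1
  k=1: a=3, p=7, q=3
  k=2: a=2, p=16, q=7
  k=3: a=2, p=39, q=17
  k=4: a=7, p=289, q=126

289/126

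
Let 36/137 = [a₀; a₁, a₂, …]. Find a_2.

1

36 = 0·137 + 36   →  a_0 = 0
137 = 3·36 + 29   →  a_1 = 3
36 = 1·29 + 7   →  a_2 = 1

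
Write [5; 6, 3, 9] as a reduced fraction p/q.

913/177

Fold from the inside: start with 9/1.
  3 + 1/9 = 28/9
  6 + 9/28 = 177/28
  5 + 28/177 = 913/177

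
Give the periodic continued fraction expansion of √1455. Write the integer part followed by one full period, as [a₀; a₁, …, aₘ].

[38; 6, 1, 11, 1, 6, 76]

a₀ = ⌊√1455⌋ = 38.
With m₀=0, d₀=1 and mₖ₊₁ = dₖaₖ − mₖ, dₖ₊₁ = (n − mₖ₊₁²)/dₖ, aₖ₊₁ = ⌊(a₀+mₖ₊₁)/dₖ₊₁⌋:
  k=1: m=38, d=11, a=6
  k=2: m=28, d=61, a=1
  k=3: m=33, d=6, a=11
  k=4: m=33, d=61, a=1
  k=5: m=28, d=11, a=6
  k=6: m=38, d=1, a=76
d=1 and a=2a₀=76 at k=6, so the next step gives (m, d) = (38, 11) again — its k=1 value — and the period has length 6.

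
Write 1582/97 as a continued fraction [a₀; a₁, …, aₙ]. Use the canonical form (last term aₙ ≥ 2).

1582 = 16·97 + 30
97 = 3·30 + 7
30 = 4·7 + 2
7 = 3·2 + 1
2 = 2·1 + 0  (stop)
So 1582/97 = [16; 3, 4, 3, 2].

[16; 3, 4, 3, 2]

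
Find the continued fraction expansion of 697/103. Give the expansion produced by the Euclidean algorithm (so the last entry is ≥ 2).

[6; 1, 3, 3, 2, 3]

697 = 6×103 + 79
103 = 1×79 + 24
79 = 3×24 + 7
24 = 3×7 + 3
7 = 2×3 + 1
3 = 3×1 + 0  (stop)
So 697/103 = [6; 1, 3, 3, 2, 3].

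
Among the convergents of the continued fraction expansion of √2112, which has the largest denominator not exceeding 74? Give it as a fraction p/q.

√2112 = [45; 1, 21, 1, 90, …] (period length 4).
Convergents:
  p_0/q_0 = 45/1
  p_1/q_1 = 46/1
  p_2/q_2 = 1011/22
  p_3/q_3 = 1057/23
  p_4/q_4 = 96141/2092
q_3 = 23 ≤ 74 < 2092 = q_4, so the answer is 1057/23.

1057/23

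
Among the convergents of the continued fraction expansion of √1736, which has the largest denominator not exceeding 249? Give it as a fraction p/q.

10333/248

√1736 = [41; 1, 1, 1, 82, …] (period length 4).
Convergents:
  p_0/q_0 = 41/1
  p_1/q_1 = 42/1
  p_2/q_2 = 83/2
  p_3/q_3 = 125/3
  p_4/q_4 = 10333/248
  p_5/q_5 = 10458/251
q_4 = 248 ≤ 249 < 251 = q_5, so the answer is 10333/248.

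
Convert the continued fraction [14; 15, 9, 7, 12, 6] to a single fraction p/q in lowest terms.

Using pₖ = aₖpₖ₋₁ + pₖ₋₂ and qₖ = aₖqₖ₋₁ + qₖ₋₂:
  k=0: a=14, p=14, q=1
  k=1: a=15, p=211, q=15
  k=2: a=9, p=1913, q=136
  k=3: a=7, p=13602, q=967
  k=4: a=12, p=165137, q=11740
  k=5: a=6, p=1004424, q=71407

1004424/71407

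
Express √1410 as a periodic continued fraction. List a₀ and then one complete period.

a₀ = ⌊√1410⌋ = 37.

[37; 1, 1, 4, 1, 1, 74]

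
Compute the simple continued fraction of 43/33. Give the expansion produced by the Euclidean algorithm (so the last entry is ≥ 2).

[1; 3, 3, 3]

43 = 1·33 + 10
33 = 3·10 + 3
10 = 3·3 + 1
3 = 3·1 + 0  (stop)
So 43/33 = [1; 3, 3, 3].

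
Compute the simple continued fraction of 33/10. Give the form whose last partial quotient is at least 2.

33 = 3×10 + 3
10 = 3×3 + 1
3 = 3×1 + 0  (stop)
So 33/10 = [3; 3, 3].

[3; 3, 3]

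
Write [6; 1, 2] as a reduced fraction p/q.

Using pₖ = aₖpₖ₋₁ + pₖ₋₂ and qₖ = aₖqₖ₋₁ + qₖ₋₂:
  k=0: a=6, p=6, q=1
  k=1: a=1, p=7, q=1
  k=2: a=2, p=20, q=3

20/3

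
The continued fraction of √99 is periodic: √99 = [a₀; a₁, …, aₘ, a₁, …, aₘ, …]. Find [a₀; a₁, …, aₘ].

[9; 1, 18]

a₀ = ⌊√99⌋ = 9.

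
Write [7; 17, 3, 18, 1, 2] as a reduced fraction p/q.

20912/2963

Fold from the inside: start with 2/1.
  1 + 1/2 = 3/2
  18 + 2/3 = 56/3
  3 + 3/56 = 171/56
  17 + 56/171 = 2963/171
  7 + 171/2963 = 20912/2963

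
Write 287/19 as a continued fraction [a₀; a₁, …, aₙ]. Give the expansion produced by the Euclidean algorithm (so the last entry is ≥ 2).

287 = 15*19 + 2
19 = 9*2 + 1
2 = 2*1 + 0  (stop)
So 287/19 = [15; 9, 2].

[15; 9, 2]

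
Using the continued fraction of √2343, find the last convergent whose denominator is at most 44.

√2343 = [48; 2, 2, 8, 2, 2, 96, …] (period length 6).
Convergents:
  p_0/q_0 = 48/1
  p_1/q_1 = 97/2
  p_2/q_2 = 242/5
  p_3/q_3 = 2033/42
  p_4/q_4 = 4308/89
q_3 = 42 ≤ 44 < 89 = q_4, so the answer is 2033/42.

2033/42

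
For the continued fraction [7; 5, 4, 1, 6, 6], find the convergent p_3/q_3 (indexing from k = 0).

Using pₖ = aₖpₖ₋₁ + pₖ₋₂, qₖ = aₖqₖ₋₁ + qₖ₋₂ (with p₋₁=1, p₋₂=0, q₋₁=0, q₋₂=1):
  k=0: a=7, p=7, q=1
  k=1: a=5, p=36, q=5
  k=2: a=4, p=151, q=21
  k=3: a=1, p=187, q=26

187/26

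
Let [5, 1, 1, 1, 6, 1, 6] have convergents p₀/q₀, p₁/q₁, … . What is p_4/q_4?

113/20

Using pₖ = aₖpₖ₋₁ + pₖ₋₂, qₖ = aₖqₖ₋₁ + qₖ₋₂ (with p₋₁=1, p₋₂=0, q₋₁=0, q₋₂=1):
  k=0: a=5, p=5, q=1
  k=1: a=1, p=6, q=1
  k=2: a=1, p=11, q=2
  k=3: a=1, p=17, q=3
  k=4: a=6, p=113, q=20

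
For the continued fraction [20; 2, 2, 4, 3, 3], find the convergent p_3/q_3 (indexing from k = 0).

Using pₖ = aₖpₖ₋₁ + pₖ₋₂, qₖ = aₖqₖ₋₁ + qₖ₋₂ (with p₋₁=1, p₋₂=0, q₋₁=0, q₋₂=1):
  k=0: a=20, p=20, q=1
  k=1: a=2, p=41, q=2
  k=2: a=2, p=102, q=5
  k=3: a=4, p=449, q=22

449/22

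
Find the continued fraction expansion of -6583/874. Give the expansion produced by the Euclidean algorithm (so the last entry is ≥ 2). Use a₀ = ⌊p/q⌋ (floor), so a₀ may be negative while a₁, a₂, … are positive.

-6583 = -8×874 + 409
874 = 2×409 + 56
409 = 7×56 + 17
56 = 3×17 + 5
17 = 3×5 + 2
5 = 2×2 + 1
2 = 2×1 + 0  (stop)
So -6583/874 = [-8; 2, 7, 3, 3, 2, 2].

[-8; 2, 7, 3, 3, 2, 2]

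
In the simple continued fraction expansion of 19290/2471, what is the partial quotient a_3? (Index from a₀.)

19290 = 7·2471 + 1993   →  a_0 = 7
2471 = 1·1993 + 478   →  a_1 = 1
1993 = 4·478 + 81   →  a_2 = 4
478 = 5·81 + 73   →  a_3 = 5

5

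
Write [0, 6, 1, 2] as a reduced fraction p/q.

3/20

Fold from the inside: start with 2/1.
  1 + 1/2 = 3/2
  6 + 2/3 = 20/3
  0 + 3/20 = 3/20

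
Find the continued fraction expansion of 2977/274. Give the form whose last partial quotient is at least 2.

2977 = 10×274 + 237
274 = 1×237 + 37
237 = 6×37 + 15
37 = 2×15 + 7
15 = 2×7 + 1
7 = 7×1 + 0  (stop)
So 2977/274 = [10; 1, 6, 2, 2, 7].

[10; 1, 6, 2, 2, 7]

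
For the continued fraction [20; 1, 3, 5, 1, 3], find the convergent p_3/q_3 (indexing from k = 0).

Using pₖ = aₖpₖ₋₁ + pₖ₋₂, qₖ = aₖqₖ₋₁ + qₖ₋₂ (with p₋₁=1, p₋₂=0, q₋₁=0, q₋₂=1):
  k=0: a=20, p=20, q=1
  k=1: a=1, p=21, q=1
  k=2: a=3, p=83, q=4
  k=3: a=5, p=436, q=21

436/21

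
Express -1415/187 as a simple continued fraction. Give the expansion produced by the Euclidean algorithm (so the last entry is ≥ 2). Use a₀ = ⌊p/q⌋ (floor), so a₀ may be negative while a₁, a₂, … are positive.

-1415 = -8*187 + 81
187 = 2*81 + 25
81 = 3*25 + 6
25 = 4*6 + 1
6 = 6*1 + 0  (stop)
So -1415/187 = [-8; 2, 3, 4, 6].

[-8; 2, 3, 4, 6]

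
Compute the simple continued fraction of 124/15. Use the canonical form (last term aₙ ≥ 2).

124 = 8*15 + 4
15 = 3*4 + 3
4 = 1*3 + 1
3 = 3*1 + 0  (stop)
So 124/15 = [8; 3, 1, 3].

[8; 3, 1, 3]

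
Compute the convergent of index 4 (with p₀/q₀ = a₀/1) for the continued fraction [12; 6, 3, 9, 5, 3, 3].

Using pₖ = aₖpₖ₋₁ + pₖ₋₂, qₖ = aₖqₖ₋₁ + qₖ₋₂ (with p₋₁=1, p₋₂=0, q₋₁=0, q₋₂=1):
  k=0: a=12, p=12, q=1
  k=1: a=6, p=73, q=6
  k=2: a=3, p=231, q=19
  k=3: a=9, p=2152, q=177
  k=4: a=5, p=10991, q=904

10991/904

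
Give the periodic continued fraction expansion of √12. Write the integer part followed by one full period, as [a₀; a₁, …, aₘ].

a₀ = ⌊√12⌋ = 3.
With m₀=0, d₀=1 and mₖ₊₁ = dₖaₖ − mₖ, dₖ₊₁ = (n − mₖ₊₁²)/dₖ, aₖ₊₁ = ⌊(a₀+mₖ₊₁)/dₖ₊₁⌋:
  k=1: m=3, d=3, a=2
  k=2: m=3, d=1, a=6
d=1 and a=2a₀=6 at k=2, so the next step gives (m, d) = (3, 3) again — its k=1 value — and the period has length 2.

[3; 2, 6]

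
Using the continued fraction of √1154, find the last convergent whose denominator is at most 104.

1155/34

√1154 = [33; 1, 32, 1, 66, …] (period length 4).
Convergents:
  p_0/q_0 = 33/1
  p_1/q_1 = 34/1
  p_2/q_2 = 1121/33
  p_3/q_3 = 1155/34
  p_4/q_4 = 77351/2277
q_3 = 34 ≤ 104 < 2277 = q_4, so the answer is 1155/34.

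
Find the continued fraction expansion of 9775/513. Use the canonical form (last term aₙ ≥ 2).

[19; 18, 3, 9]

9775 = 19*513 + 28
513 = 18*28 + 9
28 = 3*9 + 1
9 = 9*1 + 0  (stop)
So 9775/513 = [19; 18, 3, 9].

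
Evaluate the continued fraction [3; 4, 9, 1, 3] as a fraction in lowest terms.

Fold from the inside: start with 3/1.
  1 + 1/3 = 4/3
  9 + 3/4 = 39/4
  4 + 4/39 = 160/39
  3 + 39/160 = 519/160

519/160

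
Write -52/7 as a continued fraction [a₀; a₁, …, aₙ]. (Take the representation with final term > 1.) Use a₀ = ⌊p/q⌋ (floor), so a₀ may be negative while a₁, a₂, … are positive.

-52 = -8*7 + 4
7 = 1*4 + 3
4 = 1*3 + 1
3 = 3*1 + 0  (stop)
So -52/7 = [-8; 1, 1, 3].

[-8; 1, 1, 3]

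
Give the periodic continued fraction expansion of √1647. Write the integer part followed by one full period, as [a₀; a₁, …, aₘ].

[40; 1, 1, 2, 1, 1, 80]

a₀ = ⌊√1647⌋ = 40.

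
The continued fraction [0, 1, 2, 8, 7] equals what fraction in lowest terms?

121/178

Using pₖ = aₖpₖ₋₁ + pₖ₋₂ and qₖ = aₖqₖ₋₁ + qₖ₋₂:
  k=0: a=0, p=0, q=1
  k=1: a=1, p=1, q=1
  k=2: a=2, p=2, q=3
  k=3: a=8, p=17, q=25
  k=4: a=7, p=121, q=178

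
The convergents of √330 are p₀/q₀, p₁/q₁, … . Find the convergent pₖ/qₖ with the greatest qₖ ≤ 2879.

23761/1308

√330 = [18; 6, 36, …] (period length 2).
Convergents:
  p_0/q_0 = 18/1
  p_1/q_1 = 109/6
  p_2/q_2 = 3942/217
  p_3/q_3 = 23761/1308
  p_4/q_4 = 859338/47305
q_3 = 1308 ≤ 2879 < 47305 = q_4, so the answer is 23761/1308.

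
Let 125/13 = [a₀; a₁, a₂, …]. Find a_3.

1

125 = 9·13 + 8   →  a_0 = 9
13 = 1·8 + 5   →  a_1 = 1
8 = 1·5 + 3   →  a_2 = 1
5 = 1·3 + 2   →  a_3 = 1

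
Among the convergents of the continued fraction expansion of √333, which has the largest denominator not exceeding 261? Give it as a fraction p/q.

2646/145

√333 = [18; 4, 36, …] (period length 2).
Convergents:
  p_0/q_0 = 18/1
  p_1/q_1 = 73/4
  p_2/q_2 = 2646/145
  p_3/q_3 = 10657/584
q_2 = 145 ≤ 261 < 584 = q_3, so the answer is 2646/145.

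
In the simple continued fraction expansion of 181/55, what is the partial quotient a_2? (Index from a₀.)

181 = 3·55 + 16   →  a_0 = 3
55 = 3·16 + 7   →  a_1 = 3
16 = 2·7 + 2   →  a_2 = 2

2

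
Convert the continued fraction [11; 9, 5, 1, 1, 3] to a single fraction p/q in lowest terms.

Using pₖ = aₖpₖ₋₁ + pₖ₋₂ and qₖ = aₖqₖ₋₁ + qₖ₋₂:
  k=0: a=11, p=11, q=1
  k=1: a=9, p=100, q=9
  k=2: a=5, p=511, q=46
  k=3: a=1, p=611, q=55
  k=4: a=1, p=1122, q=101
  k=5: a=3, p=3977, q=358

3977/358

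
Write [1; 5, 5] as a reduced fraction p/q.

Fold from the inside: start with 5/1.
  5 + 1/5 = 26/5
  1 + 5/26 = 31/26

31/26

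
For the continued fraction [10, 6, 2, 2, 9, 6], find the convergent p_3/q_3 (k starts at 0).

Using pₖ = aₖpₖ₋₁ + pₖ₋₂, qₖ = aₖqₖ₋₁ + qₖ₋₂ (with p₋₁=1, p₋₂=0, q₋₁=0, q₋₂=1):
  k=0: a=10, p=10, q=1
  k=1: a=6, p=61, q=6
  k=2: a=2, p=132, q=13
  k=3: a=2, p=325, q=32

325/32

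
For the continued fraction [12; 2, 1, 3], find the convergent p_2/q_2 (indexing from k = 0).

37/3

Using pₖ = aₖpₖ₋₁ + pₖ₋₂, qₖ = aₖqₖ₋₁ + qₖ₋₂ (with p₋₁=1, p₋₂=0, q₋₁=0, q₋₂=1):
  k=0: a=12, p=12, q=1
  k=1: a=2, p=25, q=2
  k=2: a=1, p=37, q=3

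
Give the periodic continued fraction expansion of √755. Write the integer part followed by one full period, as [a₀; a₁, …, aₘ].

a₀ = ⌊√755⌋ = 27.

[27; 2, 10, 2, 54]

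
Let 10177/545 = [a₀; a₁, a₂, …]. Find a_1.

1

10177 = 18·545 + 367   →  a_0 = 18
545 = 1·367 + 178   →  a_1 = 1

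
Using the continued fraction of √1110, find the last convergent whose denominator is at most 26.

√1110 = [33; 3, 6, 3, 66, …] (period length 4).
Convergents:
  p_0/q_0 = 33/1
  p_1/q_1 = 100/3
  p_2/q_2 = 633/19
  p_3/q_3 = 1999/60
q_2 = 19 ≤ 26 < 60 = q_3, so the answer is 633/19.

633/19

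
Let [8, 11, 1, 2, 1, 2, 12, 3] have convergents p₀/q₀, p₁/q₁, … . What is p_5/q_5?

Using pₖ = aₖpₖ₋₁ + pₖ₋₂, qₖ = aₖqₖ₋₁ + qₖ₋₂ (with p₋₁=1, p₋₂=0, q₋₁=0, q₋₂=1):
  k=0: a=8, p=8, q=1
  k=1: a=11, p=89, q=11
  k=2: a=1, p=97, q=12
  k=3: a=2, p=283, q=35
  k=4: a=1, p=380, q=47
  k=5: a=2, p=1043, q=129

1043/129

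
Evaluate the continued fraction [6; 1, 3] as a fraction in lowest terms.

27/4

Fold from the inside: start with 3/1.
  1 + 1/3 = 4/3
  6 + 3/4 = 27/4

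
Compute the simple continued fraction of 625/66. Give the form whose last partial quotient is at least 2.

[9; 2, 7, 1, 3]

625 = 9·66 + 31
66 = 2·31 + 4
31 = 7·4 + 3
4 = 1·3 + 1
3 = 3·1 + 0  (stop)
So 625/66 = [9; 2, 7, 1, 3].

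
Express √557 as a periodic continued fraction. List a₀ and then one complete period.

[23; 1, 1, 1, 1, 46]

a₀ = ⌊√557⌋ = 23.
With m₀=0, d₀=1 and mₖ₊₁ = dₖaₖ − mₖ, dₖ₊₁ = (n − mₖ₊₁²)/dₖ, aₖ₊₁ = ⌊(a₀+mₖ₊₁)/dₖ₊₁⌋:
  k=1: m=23, d=28, a=1
  k=2: m=5, d=19, a=1
  k=3: m=14, d=19, a=1
  k=4: m=5, d=28, a=1
  k=5: m=23, d=1, a=46
d=1 and a=2a₀=46 at k=5, so the next step gives (m, d) = (23, 28) again — its k=1 value — and the period has length 5.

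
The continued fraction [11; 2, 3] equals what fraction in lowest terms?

80/7

Fold from the inside: start with 3/1.
  2 + 1/3 = 7/3
  11 + 3/7 = 80/7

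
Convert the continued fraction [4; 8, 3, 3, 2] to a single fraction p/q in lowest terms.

Using pₖ = aₖpₖ₋₁ + pₖ₋₂ and qₖ = aₖqₖ₋₁ + qₖ₋₂:
  k=0: a=4, p=4, q=1
  k=1: a=8, p=33, q=8
  k=2: a=3, p=103, q=25
  k=3: a=3, p=342, q=83
  k=4: a=2, p=787, q=191

787/191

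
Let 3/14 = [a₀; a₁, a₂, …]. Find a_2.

3 = 0·14 + 3   →  a_0 = 0
14 = 4·3 + 2   →  a_1 = 4
3 = 1·2 + 1   →  a_2 = 1

1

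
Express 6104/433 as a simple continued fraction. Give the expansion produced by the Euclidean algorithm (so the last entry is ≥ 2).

[14; 10, 3, 4, 3]

6104 = 14·433 + 42
433 = 10·42 + 13
42 = 3·13 + 3
13 = 4·3 + 1
3 = 3·1 + 0  (stop)
So 6104/433 = [14; 10, 3, 4, 3].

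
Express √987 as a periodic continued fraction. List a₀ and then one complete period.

[31; 2, 2, 2, 62]

a₀ = ⌊√987⌋ = 31.
With m₀=0, d₀=1 and mₖ₊₁ = dₖaₖ − mₖ, dₖ₊₁ = (n − mₖ₊₁²)/dₖ, aₖ₊₁ = ⌊(a₀+mₖ₊₁)/dₖ₊₁⌋:
  k=1: m=31, d=26, a=2
  k=2: m=21, d=21, a=2
  k=3: m=21, d=26, a=2
  k=4: m=31, d=1, a=62
d=1 and a=2a₀=62 at k=4, so the next step gives (m, d) = (31, 26) again — its k=1 value — and the period has length 4.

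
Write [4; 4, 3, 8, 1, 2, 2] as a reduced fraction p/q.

Using pₖ = aₖpₖ₋₁ + pₖ₋₂ and qₖ = aₖqₖ₋₁ + qₖ₋₂:
  k=0: a=4, p=4, q=1
  k=1: a=4, p=17, q=4
  k=2: a=3, p=55, q=13
  k=3: a=8, p=457, q=108
  k=4: a=1, p=512, q=121
  k=5: a=2, p=1481, q=350
  k=6: a=2, p=3474, q=821

3474/821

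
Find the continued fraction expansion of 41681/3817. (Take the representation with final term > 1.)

41681 = 10*3817 + 3511
3817 = 1*3511 + 306
3511 = 11*306 + 145
306 = 2*145 + 16
145 = 9*16 + 1
16 = 16*1 + 0  (stop)
So 41681/3817 = [10; 1, 11, 2, 9, 16].

[10; 1, 11, 2, 9, 16]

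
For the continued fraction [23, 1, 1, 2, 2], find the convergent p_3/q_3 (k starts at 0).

Using pₖ = aₖpₖ₋₁ + pₖ₋₂, qₖ = aₖqₖ₋₁ + qₖ₋₂ (with p₋₁=1, p₋₂=0, q₋₁=0, q₋₂=1):
  k=0: a=23, p=23, q=1
  k=1: a=1, p=24, q=1
  k=2: a=1, p=47, q=2
  k=3: a=2, p=118, q=5

118/5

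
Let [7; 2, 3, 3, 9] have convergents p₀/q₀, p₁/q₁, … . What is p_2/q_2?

52/7

Using pₖ = aₖpₖ₋₁ + pₖ₋₂, qₖ = aₖqₖ₋₁ + qₖ₋₂ (with p₋₁=1, p₋₂=0, q₋₁=0, q₋₂=1):
  k=0: a=7, p=7, q=1
  k=1: a=2, p=15, q=2
  k=2: a=3, p=52, q=7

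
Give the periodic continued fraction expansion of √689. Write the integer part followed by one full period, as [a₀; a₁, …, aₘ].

a₀ = ⌊√689⌋ = 26.

[26; 4, 52]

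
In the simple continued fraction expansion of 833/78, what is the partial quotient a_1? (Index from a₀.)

1

833 = 10·78 + 53   →  a_0 = 10
78 = 1·53 + 25   →  a_1 = 1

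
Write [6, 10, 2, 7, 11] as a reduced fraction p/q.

10655/1748

Using pₖ = aₖpₖ₋₁ + pₖ₋₂ and qₖ = aₖqₖ₋₁ + qₖ₋₂:
  k=0: a=6, p=6, q=1
  k=1: a=10, p=61, q=10
  k=2: a=2, p=128, q=21
  k=3: a=7, p=957, q=157
  k=4: a=11, p=10655, q=1748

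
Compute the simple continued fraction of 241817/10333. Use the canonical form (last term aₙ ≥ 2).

[23; 2, 2, 16, 3, 1, 3, 8]

241817 = 23*10333 + 4158
10333 = 2*4158 + 2017
4158 = 2*2017 + 124
2017 = 16*124 + 33
124 = 3*33 + 25
33 = 1*25 + 8
25 = 3*8 + 1
8 = 8*1 + 0  (stop)
So 241817/10333 = [23; 2, 2, 16, 3, 1, 3, 8].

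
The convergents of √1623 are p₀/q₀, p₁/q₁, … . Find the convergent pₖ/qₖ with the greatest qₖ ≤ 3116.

√1623 = [40; 3, 2, 26, 2, 3, 80, …] (period length 6).
Convergents:
  p_0/q_0 = 40/1
  p_1/q_1 = 121/3
  p_2/q_2 = 282/7
  p_3/q_3 = 7453/185
  p_4/q_4 = 15188/377
  p_5/q_5 = 53017/1316
  p_6/q_6 = 4256548/105657
q_5 = 1316 ≤ 3116 < 105657 = q_6, so the answer is 53017/1316.

53017/1316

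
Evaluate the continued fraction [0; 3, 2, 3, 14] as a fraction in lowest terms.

Fold from the inside: start with 14/1.
  3 + 1/14 = 43/14
  2 + 14/43 = 100/43
  3 + 43/100 = 343/100
  0 + 100/343 = 100/343

100/343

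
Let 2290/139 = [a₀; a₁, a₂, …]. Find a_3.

2290 = 16·139 + 66   →  a_0 = 16
139 = 2·66 + 7   →  a_1 = 2
66 = 9·7 + 3   →  a_2 = 9
7 = 2·3 + 1   →  a_3 = 2

2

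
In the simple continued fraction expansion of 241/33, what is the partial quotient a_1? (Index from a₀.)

241 = 7·33 + 10   →  a_0 = 7
33 = 3·10 + 3   →  a_1 = 3

3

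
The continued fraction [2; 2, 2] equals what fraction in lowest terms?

12/5

Using pₖ = aₖpₖ₋₁ + pₖ₋₂ and qₖ = aₖqₖ₋₁ + qₖ₋₂:
  k=0: a=2, p=2, q=1
  k=1: a=2, p=5, q=2
  k=2: a=2, p=12, q=5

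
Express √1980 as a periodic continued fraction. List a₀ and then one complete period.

a₀ = ⌊√1980⌋ = 44.

[44; 2, 88]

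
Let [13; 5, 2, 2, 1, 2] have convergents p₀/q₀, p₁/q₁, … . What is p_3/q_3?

356/27

Using pₖ = aₖpₖ₋₁ + pₖ₋₂, qₖ = aₖqₖ₋₁ + qₖ₋₂ (with p₋₁=1, p₋₂=0, q₋₁=0, q₋₂=1):
  k=0: a=13, p=13, q=1
  k=1: a=5, p=66, q=5
  k=2: a=2, p=145, q=11
  k=3: a=2, p=356, q=27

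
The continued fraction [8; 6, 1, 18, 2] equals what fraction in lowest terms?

Using pₖ = aₖpₖ₋₁ + pₖ₋₂ and qₖ = aₖqₖ₋₁ + qₖ₋₂:
  k=0: a=8, p=8, q=1
  k=1: a=6, p=49, q=6
  k=2: a=1, p=57, q=7
  k=3: a=18, p=1075, q=132
  k=4: a=2, p=2207, q=271

2207/271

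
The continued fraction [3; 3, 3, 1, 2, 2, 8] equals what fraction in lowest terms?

Using pₖ = aₖpₖ₋₁ + pₖ₋₂ and qₖ = aₖqₖ₋₁ + qₖ₋₂:
  k=0: a=3, p=3, q=1
  k=1: a=3, p=10, q=3
  k=2: a=3, p=33, q=10
  k=3: a=1, p=43, q=13
  k=4: a=2, p=119, q=36
  k=5: a=2, p=281, q=85
  k=6: a=8, p=2367, q=716

2367/716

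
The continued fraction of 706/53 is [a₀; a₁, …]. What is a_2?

706 = 13·53 + 17   →  a_0 = 13
53 = 3·17 + 2   →  a_1 = 3
17 = 8·2 + 1   →  a_2 = 8

8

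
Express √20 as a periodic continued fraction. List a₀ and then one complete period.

a₀ = ⌊√20⌋ = 4.
With m₀=0, d₀=1 and mₖ₊₁ = dₖaₖ − mₖ, dₖ₊₁ = (n − mₖ₊₁²)/dₖ, aₖ₊₁ = ⌊(a₀+mₖ₊₁)/dₖ₊₁⌋:
  k=1: m=4, d=4, a=2
  k=2: m=4, d=1, a=8
d=1 and a=2a₀=8 at k=2, so the next step gives (m, d) = (4, 4) again — its k=1 value — and the period has length 2.

[4; 2, 8]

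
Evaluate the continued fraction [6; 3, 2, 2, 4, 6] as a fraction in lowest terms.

Using pₖ = aₖpₖ₋₁ + pₖ₋₂ and qₖ = aₖqₖ₋₁ + qₖ₋₂:
  k=0: a=6, p=6, q=1
  k=1: a=3, p=19, q=3
  k=2: a=2, p=44, q=7
  k=3: a=2, p=107, q=17
  k=4: a=4, p=472, q=75
  k=5: a=6, p=2939, q=467

2939/467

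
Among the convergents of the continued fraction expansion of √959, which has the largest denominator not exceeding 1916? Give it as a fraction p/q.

√959 = [30; 1, 29, 1, 60, …] (period length 4).
Convergents:
  p_0/q_0 = 30/1
  p_1/q_1 = 31/1
  p_2/q_2 = 929/30
  p_3/q_3 = 960/31
  p_4/q_4 = 58529/1890
  p_5/q_5 = 59489/1921
q_4 = 1890 ≤ 1916 < 1921 = q_5, so the answer is 58529/1890.

58529/1890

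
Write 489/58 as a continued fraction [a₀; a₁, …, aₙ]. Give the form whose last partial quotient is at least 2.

489 = 8·58 + 25
58 = 2·25 + 8
25 = 3·8 + 1
8 = 8·1 + 0  (stop)
So 489/58 = [8; 2, 3, 8].

[8; 2, 3, 8]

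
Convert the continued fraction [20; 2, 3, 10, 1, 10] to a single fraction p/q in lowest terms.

17611/862

Using pₖ = aₖpₖ₋₁ + pₖ₋₂ and qₖ = aₖqₖ₋₁ + qₖ₋₂:
  k=0: a=20, p=20, q=1
  k=1: a=2, p=41, q=2
  k=2: a=3, p=143, q=7
  k=3: a=10, p=1471, q=72
  k=4: a=1, p=1614, q=79
  k=5: a=10, p=17611, q=862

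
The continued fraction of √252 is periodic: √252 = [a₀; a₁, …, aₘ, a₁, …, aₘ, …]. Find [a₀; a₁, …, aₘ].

[15; 1, 6, 1, 30]

a₀ = ⌊√252⌋ = 15.
With m₀=0, d₀=1 and mₖ₊₁ = dₖaₖ − mₖ, dₖ₊₁ = (n − mₖ₊₁²)/dₖ, aₖ₊₁ = ⌊(a₀+mₖ₊₁)/dₖ₊₁⌋:
  k=1: m=15, d=27, a=1
  k=2: m=12, d=4, a=6
  k=3: m=12, d=27, a=1
  k=4: m=15, d=1, a=30
d=1 and a=2a₀=30 at k=4, so the next step gives (m, d) = (15, 27) again — its k=1 value — and the period has length 4.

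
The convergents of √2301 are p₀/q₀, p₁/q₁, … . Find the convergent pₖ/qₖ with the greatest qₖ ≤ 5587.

√2301 = [47; 1, 30, 1, 94, …] (period length 4).
Convergents:
  p_0/q_0 = 47/1
  p_1/q_1 = 48/1
  p_2/q_2 = 1487/31
  p_3/q_3 = 1535/32
  p_4/q_4 = 145777/3039
  p_5/q_5 = 147312/3071
  p_6/q_6 = 4565137/95169
q_5 = 3071 ≤ 5587 < 95169 = q_6, so the answer is 147312/3071.

147312/3071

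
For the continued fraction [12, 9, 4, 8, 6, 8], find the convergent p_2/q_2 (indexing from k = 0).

448/37

Using pₖ = aₖpₖ₋₁ + pₖ₋₂, qₖ = aₖqₖ₋₁ + qₖ₋₂ (with p₋₁=1, p₋₂=0, q₋₁=0, q₋₂=1):
  k=0: a=12, p=12, q=1
  k=1: a=9, p=109, q=9
  k=2: a=4, p=448, q=37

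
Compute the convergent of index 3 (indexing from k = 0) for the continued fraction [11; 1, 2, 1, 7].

Using pₖ = aₖpₖ₋₁ + pₖ₋₂, qₖ = aₖqₖ₋₁ + qₖ₋₂ (with p₋₁=1, p₋₂=0, q₋₁=0, q₋₂=1):
  k=0: a=11, p=11, q=1
  k=1: a=1, p=12, q=1
  k=2: a=2, p=35, q=3
  k=3: a=1, p=47, q=4

47/4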